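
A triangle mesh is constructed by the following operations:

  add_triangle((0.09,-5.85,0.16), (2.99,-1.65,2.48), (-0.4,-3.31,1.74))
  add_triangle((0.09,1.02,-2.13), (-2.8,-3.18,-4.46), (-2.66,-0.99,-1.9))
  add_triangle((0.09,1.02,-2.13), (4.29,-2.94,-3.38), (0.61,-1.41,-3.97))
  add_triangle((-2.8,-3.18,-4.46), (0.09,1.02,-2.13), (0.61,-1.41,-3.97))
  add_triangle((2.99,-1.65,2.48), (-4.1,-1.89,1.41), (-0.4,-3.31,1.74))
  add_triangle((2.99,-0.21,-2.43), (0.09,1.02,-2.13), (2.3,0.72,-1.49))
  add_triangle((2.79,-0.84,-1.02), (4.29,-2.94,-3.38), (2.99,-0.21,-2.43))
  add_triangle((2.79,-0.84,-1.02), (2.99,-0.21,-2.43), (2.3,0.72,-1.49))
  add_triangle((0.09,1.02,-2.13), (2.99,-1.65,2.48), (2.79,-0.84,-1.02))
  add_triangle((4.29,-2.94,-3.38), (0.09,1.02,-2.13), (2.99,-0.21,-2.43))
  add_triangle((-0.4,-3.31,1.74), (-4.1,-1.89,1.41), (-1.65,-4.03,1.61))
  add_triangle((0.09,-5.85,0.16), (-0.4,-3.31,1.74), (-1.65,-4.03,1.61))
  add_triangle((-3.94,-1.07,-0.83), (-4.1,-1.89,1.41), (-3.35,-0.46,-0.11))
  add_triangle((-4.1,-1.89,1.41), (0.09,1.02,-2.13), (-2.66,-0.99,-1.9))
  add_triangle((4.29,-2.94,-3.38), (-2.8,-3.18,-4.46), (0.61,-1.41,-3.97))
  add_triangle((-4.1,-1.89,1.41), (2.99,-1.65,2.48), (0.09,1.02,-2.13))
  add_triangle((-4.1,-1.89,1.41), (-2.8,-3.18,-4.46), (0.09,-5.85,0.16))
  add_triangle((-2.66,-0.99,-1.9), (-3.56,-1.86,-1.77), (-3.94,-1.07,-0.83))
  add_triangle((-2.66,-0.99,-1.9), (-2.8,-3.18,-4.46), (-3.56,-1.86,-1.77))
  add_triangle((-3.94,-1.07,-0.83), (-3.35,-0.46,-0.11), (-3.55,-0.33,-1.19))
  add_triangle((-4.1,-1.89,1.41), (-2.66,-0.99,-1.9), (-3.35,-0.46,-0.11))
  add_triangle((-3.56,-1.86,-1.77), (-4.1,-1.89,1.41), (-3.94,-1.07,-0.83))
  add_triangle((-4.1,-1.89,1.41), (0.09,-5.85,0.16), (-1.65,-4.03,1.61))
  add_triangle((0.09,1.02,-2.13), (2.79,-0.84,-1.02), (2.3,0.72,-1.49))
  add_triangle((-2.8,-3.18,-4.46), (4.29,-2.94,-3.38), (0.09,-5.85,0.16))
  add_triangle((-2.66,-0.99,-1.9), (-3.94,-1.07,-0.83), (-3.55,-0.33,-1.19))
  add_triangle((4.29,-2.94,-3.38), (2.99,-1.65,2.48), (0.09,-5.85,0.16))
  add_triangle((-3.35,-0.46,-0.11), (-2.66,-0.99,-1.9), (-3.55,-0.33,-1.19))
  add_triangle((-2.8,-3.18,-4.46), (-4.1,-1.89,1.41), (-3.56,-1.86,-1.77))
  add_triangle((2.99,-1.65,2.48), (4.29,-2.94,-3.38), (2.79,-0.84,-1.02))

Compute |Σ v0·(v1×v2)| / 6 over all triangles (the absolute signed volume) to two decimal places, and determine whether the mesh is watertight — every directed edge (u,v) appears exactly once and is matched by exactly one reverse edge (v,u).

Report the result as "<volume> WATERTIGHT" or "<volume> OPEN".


122.77 WATERTIGHT

Per-triangle v0·(v1×v2)/6:
  t1: +5.8383
  t2: +3.1556
  t3: +4.1591
  t4: +4.3474
  t5: +4.1771
  t6: +1.0975
  t7: +1.6062
  t8: +0.6697
  t9: +1.0086
  t10: +2.6502
  t11: +1.3532
  t12: +2.0939
  t13: +0.9753
  t14: +1.5433
  t15: +7.9934
  t16: -1.9979
  t17: +22.0784
  t18: +0.6065
  t19: +1.3160
  t20: +0.3786
  t21: -1.8818
  t22: +1.8538
  t23: +3.7706
  t24: -1.0613
  t25: +28.4303
  t26: +0.6355
  t27: +20.0794
  t28: -0.5338
  t29: +3.0544
  t30: +3.3704
Σ = +122.7679 → |volume| = 122.77

Directed edges: 90 total, each appears once with its reverse present → watertight.


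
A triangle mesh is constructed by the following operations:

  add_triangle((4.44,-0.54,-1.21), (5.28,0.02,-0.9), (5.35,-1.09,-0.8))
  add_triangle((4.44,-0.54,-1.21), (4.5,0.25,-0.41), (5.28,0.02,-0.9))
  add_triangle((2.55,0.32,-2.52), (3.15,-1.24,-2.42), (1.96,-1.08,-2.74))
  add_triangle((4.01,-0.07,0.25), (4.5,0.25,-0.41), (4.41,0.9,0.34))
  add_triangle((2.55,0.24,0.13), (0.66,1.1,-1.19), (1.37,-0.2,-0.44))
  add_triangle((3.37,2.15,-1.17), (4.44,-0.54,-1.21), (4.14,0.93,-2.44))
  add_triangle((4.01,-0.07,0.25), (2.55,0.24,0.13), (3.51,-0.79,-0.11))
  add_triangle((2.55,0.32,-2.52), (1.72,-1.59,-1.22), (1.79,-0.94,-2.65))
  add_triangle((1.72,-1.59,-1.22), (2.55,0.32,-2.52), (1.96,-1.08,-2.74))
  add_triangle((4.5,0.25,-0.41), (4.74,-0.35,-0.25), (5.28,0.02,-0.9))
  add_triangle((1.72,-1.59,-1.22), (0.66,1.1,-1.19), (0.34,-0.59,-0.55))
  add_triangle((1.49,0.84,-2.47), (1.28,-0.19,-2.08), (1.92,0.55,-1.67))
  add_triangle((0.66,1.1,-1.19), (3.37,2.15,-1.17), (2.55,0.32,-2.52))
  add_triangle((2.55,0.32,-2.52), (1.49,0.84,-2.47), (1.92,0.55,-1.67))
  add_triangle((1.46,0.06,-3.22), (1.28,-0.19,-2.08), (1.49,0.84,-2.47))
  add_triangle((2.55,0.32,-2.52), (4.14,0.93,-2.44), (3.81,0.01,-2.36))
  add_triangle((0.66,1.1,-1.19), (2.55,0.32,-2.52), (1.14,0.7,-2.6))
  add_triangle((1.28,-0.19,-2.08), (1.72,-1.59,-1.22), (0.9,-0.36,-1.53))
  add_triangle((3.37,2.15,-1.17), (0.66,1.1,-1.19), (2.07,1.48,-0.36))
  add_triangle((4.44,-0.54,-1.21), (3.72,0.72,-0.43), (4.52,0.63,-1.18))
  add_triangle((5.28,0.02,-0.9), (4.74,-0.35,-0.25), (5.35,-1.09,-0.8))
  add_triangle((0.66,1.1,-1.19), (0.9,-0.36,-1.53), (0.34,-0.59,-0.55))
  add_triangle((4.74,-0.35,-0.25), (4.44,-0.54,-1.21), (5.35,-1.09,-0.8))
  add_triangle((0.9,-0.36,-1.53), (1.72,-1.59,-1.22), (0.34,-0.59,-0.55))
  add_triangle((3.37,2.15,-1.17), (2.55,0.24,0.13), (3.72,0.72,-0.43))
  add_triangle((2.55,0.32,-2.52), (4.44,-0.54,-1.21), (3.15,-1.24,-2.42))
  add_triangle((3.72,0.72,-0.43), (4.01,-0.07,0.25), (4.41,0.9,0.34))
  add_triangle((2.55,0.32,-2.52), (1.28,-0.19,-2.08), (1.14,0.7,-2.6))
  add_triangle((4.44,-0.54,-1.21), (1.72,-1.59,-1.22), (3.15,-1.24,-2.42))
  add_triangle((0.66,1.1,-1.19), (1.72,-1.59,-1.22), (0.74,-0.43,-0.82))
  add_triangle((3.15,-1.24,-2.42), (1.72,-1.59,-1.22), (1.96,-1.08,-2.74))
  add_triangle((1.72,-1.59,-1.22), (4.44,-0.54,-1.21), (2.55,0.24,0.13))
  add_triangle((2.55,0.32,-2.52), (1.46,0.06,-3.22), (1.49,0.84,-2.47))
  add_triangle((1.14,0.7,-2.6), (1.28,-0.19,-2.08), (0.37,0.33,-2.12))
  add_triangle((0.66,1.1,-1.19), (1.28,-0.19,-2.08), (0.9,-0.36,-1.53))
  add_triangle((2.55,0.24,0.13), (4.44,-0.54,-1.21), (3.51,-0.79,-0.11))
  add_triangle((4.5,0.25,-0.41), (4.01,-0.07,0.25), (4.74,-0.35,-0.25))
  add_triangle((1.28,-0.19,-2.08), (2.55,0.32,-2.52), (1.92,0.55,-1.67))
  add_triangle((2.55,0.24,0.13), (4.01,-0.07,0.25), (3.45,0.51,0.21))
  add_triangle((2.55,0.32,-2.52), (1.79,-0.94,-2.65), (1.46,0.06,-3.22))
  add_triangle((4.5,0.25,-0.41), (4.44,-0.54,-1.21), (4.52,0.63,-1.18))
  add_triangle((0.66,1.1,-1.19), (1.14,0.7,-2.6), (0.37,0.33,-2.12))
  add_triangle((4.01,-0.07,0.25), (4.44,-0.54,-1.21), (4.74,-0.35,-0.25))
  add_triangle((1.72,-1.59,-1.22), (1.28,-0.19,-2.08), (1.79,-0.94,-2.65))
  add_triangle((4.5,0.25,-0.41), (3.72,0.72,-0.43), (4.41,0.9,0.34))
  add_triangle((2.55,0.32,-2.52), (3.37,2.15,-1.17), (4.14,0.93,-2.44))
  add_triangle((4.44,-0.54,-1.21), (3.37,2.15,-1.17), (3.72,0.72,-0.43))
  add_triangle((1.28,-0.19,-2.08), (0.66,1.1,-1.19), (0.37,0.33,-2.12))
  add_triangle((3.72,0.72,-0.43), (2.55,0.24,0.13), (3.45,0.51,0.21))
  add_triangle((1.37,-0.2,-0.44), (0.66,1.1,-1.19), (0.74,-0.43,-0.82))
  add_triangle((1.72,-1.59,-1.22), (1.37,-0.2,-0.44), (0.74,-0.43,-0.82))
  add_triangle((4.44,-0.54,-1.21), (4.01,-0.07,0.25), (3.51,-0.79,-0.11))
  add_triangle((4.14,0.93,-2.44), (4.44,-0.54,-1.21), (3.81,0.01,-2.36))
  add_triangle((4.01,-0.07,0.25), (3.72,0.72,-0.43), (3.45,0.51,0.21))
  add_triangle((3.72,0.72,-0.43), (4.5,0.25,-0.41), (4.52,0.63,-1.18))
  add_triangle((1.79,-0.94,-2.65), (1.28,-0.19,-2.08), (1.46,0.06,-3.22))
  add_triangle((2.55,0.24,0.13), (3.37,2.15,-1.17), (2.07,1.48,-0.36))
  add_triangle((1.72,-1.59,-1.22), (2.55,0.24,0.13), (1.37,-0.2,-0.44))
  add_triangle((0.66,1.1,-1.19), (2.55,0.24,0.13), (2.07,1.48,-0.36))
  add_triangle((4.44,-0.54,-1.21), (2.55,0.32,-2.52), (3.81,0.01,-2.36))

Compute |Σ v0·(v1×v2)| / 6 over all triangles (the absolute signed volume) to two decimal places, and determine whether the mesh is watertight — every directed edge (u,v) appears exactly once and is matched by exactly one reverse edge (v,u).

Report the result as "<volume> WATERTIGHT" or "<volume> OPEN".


Per-triangle v0·(v1×v2)/6:
  t1: +0.4976
  t2: -0.0820
  t3: +0.9486
  t4: +0.4652
  t5: -0.3960
  t6: +2.2180
  t7: -0.0766
  t8: +0.9137
  t9: -0.8867
  t10: +0.2300
  t11: -0.2085
  t12: -0.3369
  t13: +1.3286
  t14: +0.1941
  t15: -0.1890
  t16: +0.5737
  t17: +0.5097
  t18: +0.0953
  t19: +0.2228
  t20: -0.4647
  t21: +0.5089
  t22: -0.0011
  t23: -0.4490
  t24: +0.1123
  t25: +0.2717
  t26: +1.8854
  t27: -0.4663
  t28: +0.4125
  t29: +1.1192
  t30: +0.0921
  t31: +0.6080
  t32: +0.5371
  t33: +0.5455
  t34: +0.2202
  t35: +0.0229
  t36: -0.5663
  t37: +0.2431
  t38: -0.0732
  t39: -0.0101
  t40: +0.8335
  t41: +0.6821
  t42: +0.1746
  t43: -0.0970
  t44: -0.1529
  t45: +0.3303
  t46: +0.8352
  t47: +1.3241
  t48: -0.3785
  t49: -0.0542
  t50: -0.2310
  t51: -0.1290
  t52: +0.6225
  t53: +0.9425
  t54: +0.2496
  t55: +0.2699
  t56: -0.1066
  t57: +0.3703
  t58: -0.1968
  t59: -0.4630
  t60: +0.0230
Σ = +15.4186 → |volume| = 15.42

Directed edges: 180 total, each appears once with its reverse present → watertight.

15.42 WATERTIGHT


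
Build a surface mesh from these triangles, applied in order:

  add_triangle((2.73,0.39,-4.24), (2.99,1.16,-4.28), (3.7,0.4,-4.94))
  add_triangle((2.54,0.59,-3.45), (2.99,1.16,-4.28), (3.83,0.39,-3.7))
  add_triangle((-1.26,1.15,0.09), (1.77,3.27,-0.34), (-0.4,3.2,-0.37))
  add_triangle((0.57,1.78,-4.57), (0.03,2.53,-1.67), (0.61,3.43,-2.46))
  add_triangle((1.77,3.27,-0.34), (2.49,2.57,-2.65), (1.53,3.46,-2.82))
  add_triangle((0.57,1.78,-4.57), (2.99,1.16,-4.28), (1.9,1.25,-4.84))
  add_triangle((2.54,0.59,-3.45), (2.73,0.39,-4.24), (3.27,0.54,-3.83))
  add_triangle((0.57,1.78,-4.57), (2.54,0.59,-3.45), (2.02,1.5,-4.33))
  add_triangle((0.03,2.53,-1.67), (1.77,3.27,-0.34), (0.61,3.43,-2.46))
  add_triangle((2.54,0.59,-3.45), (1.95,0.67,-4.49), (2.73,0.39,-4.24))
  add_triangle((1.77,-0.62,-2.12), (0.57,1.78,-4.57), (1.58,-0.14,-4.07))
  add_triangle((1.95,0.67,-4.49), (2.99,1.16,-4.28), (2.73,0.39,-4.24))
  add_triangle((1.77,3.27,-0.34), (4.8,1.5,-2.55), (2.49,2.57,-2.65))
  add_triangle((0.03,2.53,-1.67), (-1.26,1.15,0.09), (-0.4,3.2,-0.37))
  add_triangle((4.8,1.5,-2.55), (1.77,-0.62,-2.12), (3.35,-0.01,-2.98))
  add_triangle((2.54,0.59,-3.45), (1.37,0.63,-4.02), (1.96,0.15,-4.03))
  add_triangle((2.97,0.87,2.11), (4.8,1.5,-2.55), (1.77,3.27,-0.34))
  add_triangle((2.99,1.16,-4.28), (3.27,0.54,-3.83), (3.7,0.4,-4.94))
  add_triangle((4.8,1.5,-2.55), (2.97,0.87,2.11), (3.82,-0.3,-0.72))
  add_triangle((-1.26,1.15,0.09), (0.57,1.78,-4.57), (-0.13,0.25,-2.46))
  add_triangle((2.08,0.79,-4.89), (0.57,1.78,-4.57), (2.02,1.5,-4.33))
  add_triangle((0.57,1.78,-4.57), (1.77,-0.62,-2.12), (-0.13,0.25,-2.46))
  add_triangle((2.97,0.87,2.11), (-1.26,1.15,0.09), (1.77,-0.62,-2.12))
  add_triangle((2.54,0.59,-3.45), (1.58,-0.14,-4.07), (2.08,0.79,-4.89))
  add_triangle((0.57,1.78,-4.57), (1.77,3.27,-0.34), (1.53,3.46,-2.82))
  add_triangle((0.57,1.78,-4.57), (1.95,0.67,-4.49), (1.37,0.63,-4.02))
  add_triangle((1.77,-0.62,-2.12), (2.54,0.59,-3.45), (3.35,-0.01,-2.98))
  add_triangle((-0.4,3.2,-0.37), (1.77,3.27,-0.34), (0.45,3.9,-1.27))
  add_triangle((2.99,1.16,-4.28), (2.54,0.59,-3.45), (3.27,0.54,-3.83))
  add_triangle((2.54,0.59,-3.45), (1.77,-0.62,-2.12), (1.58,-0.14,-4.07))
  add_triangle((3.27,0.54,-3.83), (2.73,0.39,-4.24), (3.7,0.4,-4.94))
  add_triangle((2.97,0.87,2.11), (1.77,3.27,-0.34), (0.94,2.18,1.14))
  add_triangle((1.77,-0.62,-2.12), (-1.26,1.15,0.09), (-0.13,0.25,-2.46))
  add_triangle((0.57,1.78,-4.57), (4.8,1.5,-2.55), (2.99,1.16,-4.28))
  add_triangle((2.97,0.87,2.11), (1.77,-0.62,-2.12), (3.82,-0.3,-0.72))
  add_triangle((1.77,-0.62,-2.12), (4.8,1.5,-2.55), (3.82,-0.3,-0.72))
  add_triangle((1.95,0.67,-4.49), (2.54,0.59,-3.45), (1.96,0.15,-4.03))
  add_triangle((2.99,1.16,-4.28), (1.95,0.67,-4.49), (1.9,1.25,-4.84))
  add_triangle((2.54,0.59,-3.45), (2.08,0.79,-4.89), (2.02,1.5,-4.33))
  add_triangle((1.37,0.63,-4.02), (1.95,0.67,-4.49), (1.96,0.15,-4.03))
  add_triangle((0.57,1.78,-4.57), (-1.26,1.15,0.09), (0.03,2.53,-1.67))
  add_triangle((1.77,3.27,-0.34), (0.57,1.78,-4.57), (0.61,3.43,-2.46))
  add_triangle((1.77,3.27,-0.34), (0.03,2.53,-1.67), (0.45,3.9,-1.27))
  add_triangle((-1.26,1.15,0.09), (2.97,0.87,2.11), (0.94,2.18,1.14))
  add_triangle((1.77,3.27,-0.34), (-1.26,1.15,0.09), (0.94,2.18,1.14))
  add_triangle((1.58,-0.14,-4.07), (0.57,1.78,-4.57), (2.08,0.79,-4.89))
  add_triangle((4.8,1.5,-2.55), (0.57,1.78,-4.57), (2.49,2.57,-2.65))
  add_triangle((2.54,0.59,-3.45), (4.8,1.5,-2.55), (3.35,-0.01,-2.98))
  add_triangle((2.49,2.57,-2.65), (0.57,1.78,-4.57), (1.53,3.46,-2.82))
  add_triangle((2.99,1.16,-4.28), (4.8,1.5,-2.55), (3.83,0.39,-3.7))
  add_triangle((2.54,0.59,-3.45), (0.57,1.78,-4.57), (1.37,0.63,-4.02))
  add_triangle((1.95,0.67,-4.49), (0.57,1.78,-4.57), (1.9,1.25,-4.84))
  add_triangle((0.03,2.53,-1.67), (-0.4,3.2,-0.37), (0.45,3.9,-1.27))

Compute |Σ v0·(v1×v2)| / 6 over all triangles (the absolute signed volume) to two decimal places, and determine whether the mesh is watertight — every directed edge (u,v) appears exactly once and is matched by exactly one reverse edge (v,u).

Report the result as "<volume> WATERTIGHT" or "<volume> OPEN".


51.39 OPEN

Per-triangle v0·(v1×v2)/6:
  t1: +0.2902
  t2: +0.2497
  t3: +0.2818
  t4: +0.7697
  t5: +1.9187
  t6: +0.6876
  t7: -0.1126
  t8: -0.5499
  t9: +0.5796
  t10: -0.2392
  t11: -0.7976
  t12: +0.5521
  t13: +3.7452
  t14: +0.7789
  t15: +0.1291
  t16: -0.4596
  t17: +8.0434
  t18: +0.3096
  t19: +4.3460
  t20: +1.0679
  t21: +1.0476
  t22: +1.2931
  t23: -1.9845
  t24: +0.6931
  t25: -0.2917
  t26: +0.2770
  t27: +0.5906
  t28: +0.9708
  t29: -0.1002
  t30: +0.9008
  t31: -0.0998
  t32: +2.1492
  t33: -0.4612
  t34: +2.6790
  t35: -0.4372
  t36: +2.6386
  t37: +0.3636
  t38: +0.5256
  t39: +0.6950
  t40: +0.1222
  t41: +1.6268
  t42: +2.5281
  t43: +0.6426
  t44: +0.5737
  t45: +1.3747
  t46: +1.0214
  t47: +4.4162
  t48: +1.5804
  t49: +2.5043
  t50: +2.0380
  t51: -1.0050
  t52: +0.3928
  t53: +0.5375
Σ = +51.3935 → |volume| = 51.39

Directed edges: 159 total; 3 unmatched, e.g. (3.83,0.39,-3.7)→(2.54,0.59,-3.45) → open.


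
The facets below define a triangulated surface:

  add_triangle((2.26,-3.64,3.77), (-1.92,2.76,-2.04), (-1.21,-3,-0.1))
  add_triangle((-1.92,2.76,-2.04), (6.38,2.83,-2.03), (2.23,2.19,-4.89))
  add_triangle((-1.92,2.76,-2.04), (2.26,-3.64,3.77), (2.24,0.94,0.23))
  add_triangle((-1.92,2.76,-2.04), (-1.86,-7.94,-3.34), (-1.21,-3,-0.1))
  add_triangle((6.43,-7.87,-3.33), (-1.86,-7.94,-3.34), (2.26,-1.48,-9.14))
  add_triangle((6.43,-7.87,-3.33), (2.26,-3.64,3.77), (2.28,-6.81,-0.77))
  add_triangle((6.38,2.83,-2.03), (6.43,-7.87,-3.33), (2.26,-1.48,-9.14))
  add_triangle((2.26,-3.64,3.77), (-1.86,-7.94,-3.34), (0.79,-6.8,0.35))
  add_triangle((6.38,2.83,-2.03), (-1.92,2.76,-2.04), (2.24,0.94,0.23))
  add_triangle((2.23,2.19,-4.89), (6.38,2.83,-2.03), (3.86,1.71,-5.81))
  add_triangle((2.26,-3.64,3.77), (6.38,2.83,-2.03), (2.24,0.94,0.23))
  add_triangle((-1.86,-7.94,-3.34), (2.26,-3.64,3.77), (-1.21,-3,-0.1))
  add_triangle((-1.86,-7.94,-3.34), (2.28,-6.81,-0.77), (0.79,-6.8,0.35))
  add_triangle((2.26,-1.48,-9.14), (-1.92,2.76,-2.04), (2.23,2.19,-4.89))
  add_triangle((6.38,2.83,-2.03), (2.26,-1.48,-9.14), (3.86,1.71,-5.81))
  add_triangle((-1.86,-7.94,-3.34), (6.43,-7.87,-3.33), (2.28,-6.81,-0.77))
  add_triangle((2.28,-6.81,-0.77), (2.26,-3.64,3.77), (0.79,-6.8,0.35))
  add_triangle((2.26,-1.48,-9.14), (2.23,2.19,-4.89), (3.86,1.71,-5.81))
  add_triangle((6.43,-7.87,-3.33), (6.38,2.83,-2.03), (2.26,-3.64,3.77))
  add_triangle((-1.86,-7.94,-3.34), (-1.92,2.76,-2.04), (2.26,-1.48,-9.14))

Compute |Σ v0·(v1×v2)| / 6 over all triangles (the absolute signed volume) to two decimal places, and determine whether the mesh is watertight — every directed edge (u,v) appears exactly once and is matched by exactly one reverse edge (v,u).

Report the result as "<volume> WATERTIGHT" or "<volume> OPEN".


428.05 WATERTIGHT

Per-triangle v0·(v1×v2)/6:
  t1: +1.9274
  t2: +12.6697
  t3: +1.5529
  t4: +6.0951
  t5: +93.1880
  t6: +20.8959
  t7: +92.6193
  t8: +3.4926
  t9: +3.4693
  t10: +5.8602
  t11: +4.3979
  t12: +8.3446
  t13: +9.8588
  t14: +15.8183
  t15: +12.0750
  t16: +23.0336
  t17: +8.3782
  t18: +6.8854
  t19: +57.5202
  t20: +39.9706
Σ = +428.0531 → |volume| = 428.05

Directed edges: 60 total, each appears once with its reverse present → watertight.


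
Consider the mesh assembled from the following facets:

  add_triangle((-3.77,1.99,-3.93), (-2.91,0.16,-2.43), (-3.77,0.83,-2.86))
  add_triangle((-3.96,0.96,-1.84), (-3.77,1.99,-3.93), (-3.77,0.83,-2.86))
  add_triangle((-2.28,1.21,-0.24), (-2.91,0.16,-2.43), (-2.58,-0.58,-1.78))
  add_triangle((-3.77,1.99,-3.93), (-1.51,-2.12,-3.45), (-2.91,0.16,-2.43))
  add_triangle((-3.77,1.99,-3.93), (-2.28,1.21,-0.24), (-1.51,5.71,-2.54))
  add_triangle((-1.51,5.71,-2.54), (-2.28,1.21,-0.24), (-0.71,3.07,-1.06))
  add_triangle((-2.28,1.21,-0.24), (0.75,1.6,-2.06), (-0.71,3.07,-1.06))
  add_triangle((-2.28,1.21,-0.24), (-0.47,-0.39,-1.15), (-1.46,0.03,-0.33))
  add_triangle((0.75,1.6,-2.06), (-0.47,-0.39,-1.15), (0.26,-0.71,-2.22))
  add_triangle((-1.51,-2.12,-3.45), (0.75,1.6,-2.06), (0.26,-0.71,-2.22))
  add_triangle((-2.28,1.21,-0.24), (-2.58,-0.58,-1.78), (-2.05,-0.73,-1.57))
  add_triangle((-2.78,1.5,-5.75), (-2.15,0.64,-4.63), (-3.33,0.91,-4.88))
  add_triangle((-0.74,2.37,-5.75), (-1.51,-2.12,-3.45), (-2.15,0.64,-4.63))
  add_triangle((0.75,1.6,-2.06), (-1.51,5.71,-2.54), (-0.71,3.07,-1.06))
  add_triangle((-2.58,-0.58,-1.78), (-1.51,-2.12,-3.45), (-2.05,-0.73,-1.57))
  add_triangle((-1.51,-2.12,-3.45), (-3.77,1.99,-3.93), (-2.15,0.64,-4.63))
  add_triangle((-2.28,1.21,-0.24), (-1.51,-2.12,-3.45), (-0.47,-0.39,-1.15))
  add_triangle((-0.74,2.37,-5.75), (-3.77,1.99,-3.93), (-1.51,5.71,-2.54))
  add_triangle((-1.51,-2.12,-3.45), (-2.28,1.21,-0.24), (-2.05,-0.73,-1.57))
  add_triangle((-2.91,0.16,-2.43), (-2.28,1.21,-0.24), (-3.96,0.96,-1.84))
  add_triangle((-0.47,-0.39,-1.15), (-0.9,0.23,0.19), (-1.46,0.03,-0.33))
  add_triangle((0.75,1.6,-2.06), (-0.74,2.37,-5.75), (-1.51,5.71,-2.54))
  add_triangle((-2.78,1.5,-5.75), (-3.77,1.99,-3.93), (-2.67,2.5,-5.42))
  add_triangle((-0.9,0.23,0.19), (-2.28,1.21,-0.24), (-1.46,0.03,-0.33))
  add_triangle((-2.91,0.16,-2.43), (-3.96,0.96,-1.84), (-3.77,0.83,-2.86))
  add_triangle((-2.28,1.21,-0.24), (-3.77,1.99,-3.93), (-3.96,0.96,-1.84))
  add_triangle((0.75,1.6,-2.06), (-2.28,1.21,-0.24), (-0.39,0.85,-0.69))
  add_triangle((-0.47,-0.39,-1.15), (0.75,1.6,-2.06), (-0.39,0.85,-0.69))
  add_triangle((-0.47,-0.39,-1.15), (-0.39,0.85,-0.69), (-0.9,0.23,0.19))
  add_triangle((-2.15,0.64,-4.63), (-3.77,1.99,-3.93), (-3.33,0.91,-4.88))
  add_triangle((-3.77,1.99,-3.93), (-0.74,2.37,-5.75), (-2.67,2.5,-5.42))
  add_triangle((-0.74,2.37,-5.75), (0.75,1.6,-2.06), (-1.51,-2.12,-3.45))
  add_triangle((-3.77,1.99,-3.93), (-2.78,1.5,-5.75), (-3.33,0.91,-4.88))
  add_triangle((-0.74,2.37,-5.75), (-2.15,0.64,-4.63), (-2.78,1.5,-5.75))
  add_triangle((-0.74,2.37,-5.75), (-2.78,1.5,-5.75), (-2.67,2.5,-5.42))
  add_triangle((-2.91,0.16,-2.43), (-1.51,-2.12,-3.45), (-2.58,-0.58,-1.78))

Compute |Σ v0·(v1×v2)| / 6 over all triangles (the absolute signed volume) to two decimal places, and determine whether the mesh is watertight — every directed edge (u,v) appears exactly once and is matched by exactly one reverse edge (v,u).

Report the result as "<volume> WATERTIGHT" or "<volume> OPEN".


50.10 OPEN

Per-triangle v0·(v1×v2)/6:
  t1: +0.4853
  t2: +0.9078
  t3: +0.7795
  t4: +2.7281
  t5: +6.6001
  t6: +0.5990
  t7: -1.4410
  t8: +0.2686
  t9: -0.5012
  t10: +1.4083
  t11: +0.0390
  t12: +0.5590
  t13: +3.9797
  t14: +0.4719
  t15: +0.1595
  t16: +3.7950
  t17: -0.4220
  t18: +14.1674
  t19: -0.7702
  t20: -0.1726
  t21: -0.0155
  t22: +5.3877
  t23: +1.9005
  t24: +0.0972
  t25: +0.3393
  t26: +1.5269
  t27: +0.0299
  t28: -0.3783
  t29: -0.1997
  t30: -0.8344
  t31: -0.1325
  t32: +2.6786
  t33: +1.5480
  t34: +1.1839
  t35: +2.1646
  t36: +1.1665
Σ = +50.1039 → |volume| = 50.10

Directed edges: 108 total; 6 unmatched, e.g. (-0.47,-0.39,-1.15)→(0.26,-0.71,-2.22) → open.


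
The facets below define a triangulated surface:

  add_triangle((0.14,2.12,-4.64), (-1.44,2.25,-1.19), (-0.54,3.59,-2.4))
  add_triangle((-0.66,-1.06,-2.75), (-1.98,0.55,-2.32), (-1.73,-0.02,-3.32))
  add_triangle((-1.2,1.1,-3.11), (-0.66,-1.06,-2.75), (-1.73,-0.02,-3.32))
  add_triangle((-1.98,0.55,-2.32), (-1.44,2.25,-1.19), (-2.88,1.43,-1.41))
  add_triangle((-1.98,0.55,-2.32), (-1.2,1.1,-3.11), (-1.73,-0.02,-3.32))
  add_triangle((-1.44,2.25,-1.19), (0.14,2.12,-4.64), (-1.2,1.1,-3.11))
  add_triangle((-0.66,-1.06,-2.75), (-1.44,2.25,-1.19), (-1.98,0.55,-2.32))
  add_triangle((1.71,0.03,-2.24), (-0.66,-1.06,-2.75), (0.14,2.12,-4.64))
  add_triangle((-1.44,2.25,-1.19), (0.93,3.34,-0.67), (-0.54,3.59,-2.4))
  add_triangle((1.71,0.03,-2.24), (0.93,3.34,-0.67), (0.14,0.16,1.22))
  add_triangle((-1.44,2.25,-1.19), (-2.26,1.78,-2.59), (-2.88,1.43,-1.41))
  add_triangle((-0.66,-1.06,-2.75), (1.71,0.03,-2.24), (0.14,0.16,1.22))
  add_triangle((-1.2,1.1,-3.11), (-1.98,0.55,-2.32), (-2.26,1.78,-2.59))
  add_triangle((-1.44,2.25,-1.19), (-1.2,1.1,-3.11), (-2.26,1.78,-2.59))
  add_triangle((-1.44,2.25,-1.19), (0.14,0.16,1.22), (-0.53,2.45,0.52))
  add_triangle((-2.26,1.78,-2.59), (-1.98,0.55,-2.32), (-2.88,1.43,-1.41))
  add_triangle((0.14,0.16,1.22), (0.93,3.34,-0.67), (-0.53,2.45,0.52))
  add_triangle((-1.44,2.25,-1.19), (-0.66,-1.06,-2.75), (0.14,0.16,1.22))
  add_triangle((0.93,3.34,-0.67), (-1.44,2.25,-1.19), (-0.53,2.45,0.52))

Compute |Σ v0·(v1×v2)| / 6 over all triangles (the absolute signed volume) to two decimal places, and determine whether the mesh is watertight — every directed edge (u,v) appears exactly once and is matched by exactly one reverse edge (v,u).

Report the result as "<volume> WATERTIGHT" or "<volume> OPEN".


16.27 OPEN

Per-triangle v0·(v1×v2)/6:
  t1: +2.0378
  t2: +0.2040
  t3: +0.7213
  t4: -1.0960
  t5: +0.6086
  t6: +2.0736
  t7: -1.0027
  t8: +3.5130
  t9: +1.2994
  t10: +1.3047
  t11: +0.9399
  t12: +0.2570
  t13: +0.6626
  t14: +0.7560
  t15: +0.3428
  t16: +0.7349
  t17: +0.8986
  t18: +0.3539
  t19: +1.6620
Σ = +16.2714 → |volume| = 16.27

Directed edges: 57 total; 7 unmatched, e.g. (-0.54,3.59,-2.4)→(0.14,2.12,-4.64) → open.


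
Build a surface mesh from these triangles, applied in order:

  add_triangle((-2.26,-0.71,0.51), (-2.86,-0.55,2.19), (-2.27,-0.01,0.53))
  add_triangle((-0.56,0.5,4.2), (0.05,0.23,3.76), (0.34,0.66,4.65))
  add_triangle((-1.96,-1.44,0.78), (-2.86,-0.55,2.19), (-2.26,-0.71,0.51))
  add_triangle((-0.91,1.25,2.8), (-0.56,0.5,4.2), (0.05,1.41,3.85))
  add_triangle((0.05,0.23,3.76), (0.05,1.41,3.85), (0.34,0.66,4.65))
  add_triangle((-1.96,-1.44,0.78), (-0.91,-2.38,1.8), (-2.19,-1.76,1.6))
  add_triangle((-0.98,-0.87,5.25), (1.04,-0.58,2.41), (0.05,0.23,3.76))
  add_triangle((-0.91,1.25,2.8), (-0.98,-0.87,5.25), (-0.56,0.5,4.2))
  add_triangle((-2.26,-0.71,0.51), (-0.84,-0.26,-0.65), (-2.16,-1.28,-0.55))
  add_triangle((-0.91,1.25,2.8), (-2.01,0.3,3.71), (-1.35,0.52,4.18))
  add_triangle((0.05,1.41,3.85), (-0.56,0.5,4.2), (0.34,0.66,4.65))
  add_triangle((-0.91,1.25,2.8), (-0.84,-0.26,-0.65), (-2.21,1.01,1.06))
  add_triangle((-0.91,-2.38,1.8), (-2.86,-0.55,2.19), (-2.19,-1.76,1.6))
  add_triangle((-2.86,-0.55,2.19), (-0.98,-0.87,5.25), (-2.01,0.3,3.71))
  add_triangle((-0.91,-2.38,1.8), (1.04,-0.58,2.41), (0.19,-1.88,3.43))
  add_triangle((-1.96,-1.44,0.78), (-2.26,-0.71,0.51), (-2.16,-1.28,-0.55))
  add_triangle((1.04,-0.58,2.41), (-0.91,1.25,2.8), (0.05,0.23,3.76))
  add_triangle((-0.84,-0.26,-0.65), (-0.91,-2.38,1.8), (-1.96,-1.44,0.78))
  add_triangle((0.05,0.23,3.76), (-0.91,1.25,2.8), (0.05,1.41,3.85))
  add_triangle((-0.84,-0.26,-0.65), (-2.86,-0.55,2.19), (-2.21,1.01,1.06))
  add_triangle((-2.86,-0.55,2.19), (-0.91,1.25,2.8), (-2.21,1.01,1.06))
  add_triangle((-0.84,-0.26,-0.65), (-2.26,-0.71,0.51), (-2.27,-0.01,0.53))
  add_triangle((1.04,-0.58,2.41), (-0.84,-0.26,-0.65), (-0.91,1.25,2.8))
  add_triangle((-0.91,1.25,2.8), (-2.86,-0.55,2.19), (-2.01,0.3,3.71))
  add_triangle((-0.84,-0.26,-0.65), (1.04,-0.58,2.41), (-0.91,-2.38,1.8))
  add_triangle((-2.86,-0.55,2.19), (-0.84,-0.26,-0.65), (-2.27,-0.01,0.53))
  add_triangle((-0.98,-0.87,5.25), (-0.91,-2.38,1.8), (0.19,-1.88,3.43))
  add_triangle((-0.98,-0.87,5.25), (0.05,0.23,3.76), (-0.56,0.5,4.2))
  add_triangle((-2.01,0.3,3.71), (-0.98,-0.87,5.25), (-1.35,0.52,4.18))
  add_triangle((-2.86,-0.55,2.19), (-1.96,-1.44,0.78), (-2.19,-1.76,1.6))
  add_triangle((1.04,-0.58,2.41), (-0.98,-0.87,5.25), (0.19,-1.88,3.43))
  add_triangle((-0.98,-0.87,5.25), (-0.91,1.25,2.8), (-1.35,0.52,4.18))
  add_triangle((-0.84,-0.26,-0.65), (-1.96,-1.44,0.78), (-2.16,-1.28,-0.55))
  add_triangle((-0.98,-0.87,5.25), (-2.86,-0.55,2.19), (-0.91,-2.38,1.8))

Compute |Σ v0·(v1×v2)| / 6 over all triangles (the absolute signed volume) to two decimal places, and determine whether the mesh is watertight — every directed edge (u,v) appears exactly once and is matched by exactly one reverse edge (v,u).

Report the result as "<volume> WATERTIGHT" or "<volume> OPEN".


Per-triangle v0·(v1×v2)/6:
  t1: +0.4068
  t2: +0.1873
  t3: +0.5239
  t4: +0.7190
  t5: -0.2050
  t6: +0.3363
  t7: +1.2309
  t8: +0.7413
  t9: +0.1917
  t10: +0.5106
  t11: +0.5976
  t12: -0.2371
  t13: +0.7849
  t14: +2.1777
  t15: +0.2944
  t16: +0.3986
  t17: +0.2496
  t18: +0.3825
  t19: -0.6964
  t20: +0.9143
  t21: +1.8681
  t22: +0.2224
  t23: -0.7867
  t24: +0.7863
  t25: -0.1554
  t26: -0.3196
  t27: +2.1711
  t28: +0.6196
  t29: +0.9419
  t30: +0.4210
  t31: +1.5786
  t32: +0.4435
  t33: -0.0658
  t34: +4.3709
Σ = +21.6049 → |volume| = 21.60

Directed edges: 102 total, each appears once with its reverse present → watertight.

21.60 WATERTIGHT


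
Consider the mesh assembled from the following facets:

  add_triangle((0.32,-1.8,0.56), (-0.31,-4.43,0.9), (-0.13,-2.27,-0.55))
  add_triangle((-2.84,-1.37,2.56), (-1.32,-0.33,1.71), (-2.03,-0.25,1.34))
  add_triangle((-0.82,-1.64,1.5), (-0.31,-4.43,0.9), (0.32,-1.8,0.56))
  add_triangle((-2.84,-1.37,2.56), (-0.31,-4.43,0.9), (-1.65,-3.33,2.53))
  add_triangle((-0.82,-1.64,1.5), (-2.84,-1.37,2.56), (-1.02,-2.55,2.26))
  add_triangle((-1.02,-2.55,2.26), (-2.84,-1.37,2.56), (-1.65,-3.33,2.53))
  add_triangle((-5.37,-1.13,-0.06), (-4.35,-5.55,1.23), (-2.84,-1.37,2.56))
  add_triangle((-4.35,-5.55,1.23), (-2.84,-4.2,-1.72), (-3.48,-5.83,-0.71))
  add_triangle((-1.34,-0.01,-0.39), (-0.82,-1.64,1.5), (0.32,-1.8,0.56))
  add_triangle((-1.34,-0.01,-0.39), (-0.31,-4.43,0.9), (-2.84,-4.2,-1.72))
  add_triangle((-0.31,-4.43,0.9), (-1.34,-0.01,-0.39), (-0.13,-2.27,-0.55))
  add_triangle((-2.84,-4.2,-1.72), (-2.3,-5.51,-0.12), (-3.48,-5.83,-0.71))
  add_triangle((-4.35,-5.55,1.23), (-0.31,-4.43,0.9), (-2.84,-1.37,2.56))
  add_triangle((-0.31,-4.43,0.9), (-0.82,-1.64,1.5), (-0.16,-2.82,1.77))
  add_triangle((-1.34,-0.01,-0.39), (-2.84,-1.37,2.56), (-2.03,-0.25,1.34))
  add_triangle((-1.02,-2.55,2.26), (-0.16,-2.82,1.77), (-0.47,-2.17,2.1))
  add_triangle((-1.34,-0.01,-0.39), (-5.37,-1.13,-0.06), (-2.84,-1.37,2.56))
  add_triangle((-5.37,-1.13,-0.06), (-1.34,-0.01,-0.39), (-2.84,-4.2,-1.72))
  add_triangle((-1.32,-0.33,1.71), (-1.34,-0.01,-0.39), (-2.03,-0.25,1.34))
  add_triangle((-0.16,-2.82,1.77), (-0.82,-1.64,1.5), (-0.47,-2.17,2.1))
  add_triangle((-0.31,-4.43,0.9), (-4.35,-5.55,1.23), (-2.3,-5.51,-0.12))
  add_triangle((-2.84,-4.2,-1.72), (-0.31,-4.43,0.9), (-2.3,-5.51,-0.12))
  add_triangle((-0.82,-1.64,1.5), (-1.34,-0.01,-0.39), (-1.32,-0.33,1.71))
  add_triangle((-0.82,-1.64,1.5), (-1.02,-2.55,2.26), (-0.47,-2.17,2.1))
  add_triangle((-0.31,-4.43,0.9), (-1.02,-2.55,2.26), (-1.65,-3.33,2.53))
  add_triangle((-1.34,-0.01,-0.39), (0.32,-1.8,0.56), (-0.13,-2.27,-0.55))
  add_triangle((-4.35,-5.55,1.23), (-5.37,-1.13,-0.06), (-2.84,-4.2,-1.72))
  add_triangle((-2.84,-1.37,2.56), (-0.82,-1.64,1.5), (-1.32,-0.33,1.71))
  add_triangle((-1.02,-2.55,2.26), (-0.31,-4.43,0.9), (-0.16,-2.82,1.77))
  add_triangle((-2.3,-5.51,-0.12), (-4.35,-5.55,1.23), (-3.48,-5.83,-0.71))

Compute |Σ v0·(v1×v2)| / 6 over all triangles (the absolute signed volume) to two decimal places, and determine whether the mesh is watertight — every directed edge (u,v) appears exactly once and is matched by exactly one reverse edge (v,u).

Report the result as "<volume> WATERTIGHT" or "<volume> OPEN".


Per-triangle v0·(v1×v2)/6:
  t1: +0.3371
  t2: +0.2507
  t3: +0.4854
  t4: +1.3682
  t5: -0.0485
  t6: +0.5923
  t7: +9.8666
  t8: +1.8345
  t9: -0.5295
  t10: -1.8076
  t11: +1.0082
  t12: +0.9831
  t13: +6.4663
  t14: -0.6555
  t15: +0.4040
  t16: +0.1961
  t17: +0.3716
  t18: +1.6201
  t19: -0.0282
  t20: -0.1754
  t21: +3.7701
  t22: +1.3073
  t23: -0.6399
  t24: +0.0202
  t25: +0.6708
  t26: -0.4427
  t27: +11.1253
  t28: +0.4169
  t29: +0.7918
  t30: +2.3868
Σ = +41.9460 → |volume| = 41.95

Directed edges: 90 total, each appears once with its reverse present → watertight.

41.95 WATERTIGHT


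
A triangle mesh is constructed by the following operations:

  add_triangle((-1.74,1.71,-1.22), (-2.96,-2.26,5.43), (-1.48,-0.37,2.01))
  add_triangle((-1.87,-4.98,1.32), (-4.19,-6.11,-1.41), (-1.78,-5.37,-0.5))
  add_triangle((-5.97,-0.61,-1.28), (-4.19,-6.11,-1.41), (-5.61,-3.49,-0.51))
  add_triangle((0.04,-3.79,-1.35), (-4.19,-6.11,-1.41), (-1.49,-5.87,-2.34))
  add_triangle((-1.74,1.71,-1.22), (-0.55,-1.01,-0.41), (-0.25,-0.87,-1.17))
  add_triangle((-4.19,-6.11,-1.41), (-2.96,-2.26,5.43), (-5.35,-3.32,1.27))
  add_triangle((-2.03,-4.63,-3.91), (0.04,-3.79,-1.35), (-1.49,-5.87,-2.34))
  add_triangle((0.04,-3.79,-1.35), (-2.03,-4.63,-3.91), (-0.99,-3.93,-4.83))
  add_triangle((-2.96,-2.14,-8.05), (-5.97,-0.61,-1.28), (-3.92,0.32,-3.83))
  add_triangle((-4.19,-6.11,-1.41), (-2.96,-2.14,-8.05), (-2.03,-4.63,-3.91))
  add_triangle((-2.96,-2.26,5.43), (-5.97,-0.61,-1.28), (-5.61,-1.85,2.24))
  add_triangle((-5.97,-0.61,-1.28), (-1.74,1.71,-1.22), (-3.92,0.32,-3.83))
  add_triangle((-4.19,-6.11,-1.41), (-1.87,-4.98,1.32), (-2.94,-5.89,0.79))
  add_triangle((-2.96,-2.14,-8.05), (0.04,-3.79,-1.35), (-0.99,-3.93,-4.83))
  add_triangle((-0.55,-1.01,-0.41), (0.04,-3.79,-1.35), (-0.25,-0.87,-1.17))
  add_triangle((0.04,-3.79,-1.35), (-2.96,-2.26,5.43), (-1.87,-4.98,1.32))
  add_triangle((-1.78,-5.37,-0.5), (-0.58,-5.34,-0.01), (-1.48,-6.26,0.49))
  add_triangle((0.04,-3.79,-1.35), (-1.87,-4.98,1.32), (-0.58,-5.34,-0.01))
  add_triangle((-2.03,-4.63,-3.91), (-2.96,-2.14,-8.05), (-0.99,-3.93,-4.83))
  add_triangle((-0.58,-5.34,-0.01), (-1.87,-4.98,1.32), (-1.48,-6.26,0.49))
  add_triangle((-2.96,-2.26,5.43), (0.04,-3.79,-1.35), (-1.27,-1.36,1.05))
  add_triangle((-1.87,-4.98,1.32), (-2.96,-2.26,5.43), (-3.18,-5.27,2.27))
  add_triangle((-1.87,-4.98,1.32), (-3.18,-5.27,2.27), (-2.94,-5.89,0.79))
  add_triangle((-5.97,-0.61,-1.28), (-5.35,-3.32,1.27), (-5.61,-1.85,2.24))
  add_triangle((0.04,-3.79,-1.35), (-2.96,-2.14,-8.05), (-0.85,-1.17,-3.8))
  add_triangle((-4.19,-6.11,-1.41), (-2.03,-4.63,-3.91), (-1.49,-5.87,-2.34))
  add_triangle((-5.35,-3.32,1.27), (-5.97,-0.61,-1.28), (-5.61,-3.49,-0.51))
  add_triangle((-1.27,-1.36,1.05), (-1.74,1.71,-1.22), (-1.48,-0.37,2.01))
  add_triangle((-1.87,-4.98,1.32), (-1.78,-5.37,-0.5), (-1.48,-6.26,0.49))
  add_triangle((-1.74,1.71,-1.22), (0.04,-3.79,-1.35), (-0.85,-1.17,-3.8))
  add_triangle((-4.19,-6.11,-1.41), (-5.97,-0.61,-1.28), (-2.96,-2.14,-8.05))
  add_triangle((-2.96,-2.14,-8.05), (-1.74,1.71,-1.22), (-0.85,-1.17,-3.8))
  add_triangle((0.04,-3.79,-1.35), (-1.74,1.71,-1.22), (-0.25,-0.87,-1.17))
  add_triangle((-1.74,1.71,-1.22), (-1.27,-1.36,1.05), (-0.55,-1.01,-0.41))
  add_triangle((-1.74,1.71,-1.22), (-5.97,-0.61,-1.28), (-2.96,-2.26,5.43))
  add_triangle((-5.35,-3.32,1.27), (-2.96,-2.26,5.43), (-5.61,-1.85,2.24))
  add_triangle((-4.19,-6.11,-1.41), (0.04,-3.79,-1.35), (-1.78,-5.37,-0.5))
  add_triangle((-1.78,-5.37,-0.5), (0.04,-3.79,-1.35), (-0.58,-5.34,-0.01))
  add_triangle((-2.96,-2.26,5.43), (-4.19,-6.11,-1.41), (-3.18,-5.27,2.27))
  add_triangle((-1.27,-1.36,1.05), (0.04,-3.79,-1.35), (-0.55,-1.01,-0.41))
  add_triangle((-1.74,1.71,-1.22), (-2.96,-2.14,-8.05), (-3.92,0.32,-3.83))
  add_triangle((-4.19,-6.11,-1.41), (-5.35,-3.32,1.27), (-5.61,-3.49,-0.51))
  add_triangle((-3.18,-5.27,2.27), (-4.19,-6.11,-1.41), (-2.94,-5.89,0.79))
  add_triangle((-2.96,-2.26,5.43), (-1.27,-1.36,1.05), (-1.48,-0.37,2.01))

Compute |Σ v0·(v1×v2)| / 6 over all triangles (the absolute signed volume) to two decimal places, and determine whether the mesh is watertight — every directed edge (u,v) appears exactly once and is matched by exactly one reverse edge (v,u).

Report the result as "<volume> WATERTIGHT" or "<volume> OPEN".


Per-triangle v0·(v1×v2)/6:
  t1: +0.5974
  t2: +3.6208
  t3: +5.4017
  t4: +1.4207
  t5: -0.4394
  t6: +15.7020
  t7: +1.8892
  t8: +3.0313
  t9: +10.7823
  t10: +13.1296
  t11: +0.9987
  t12: +5.0082
  t13: +0.6179
  t14: -1.7140
  t15: -0.2964
  t16: +1.7406
  t17: +0.8833
  t18: -1.0542
  t19: +5.8891
  t20: +0.3531
  t21: -2.1663
  t22: +3.2860
  t23: +1.2966
  t24: +6.4297
  t25: +2.4043
  t26: +6.1875
  t27: +5.1030
  t28: -1.2784
  t29: +1.1604
  t30: -2.6836
  t31: +40.9870
  t32: +1.2168
  t33: +0.6361
  t34: -0.8910
  t35: +9.7419
  t36: +7.2192
  t37: +2.9076
  t38: +1.6273
  t39: +7.6363
  t40: -0.5842
  t41: +4.5369
  t42: +5.7453
  t43: +2.9522
  t44: -0.6156
Σ = +170.4169 → |volume| = 170.42

Directed edges: 132 total, each appears once with its reverse present → watertight.

170.42 WATERTIGHT


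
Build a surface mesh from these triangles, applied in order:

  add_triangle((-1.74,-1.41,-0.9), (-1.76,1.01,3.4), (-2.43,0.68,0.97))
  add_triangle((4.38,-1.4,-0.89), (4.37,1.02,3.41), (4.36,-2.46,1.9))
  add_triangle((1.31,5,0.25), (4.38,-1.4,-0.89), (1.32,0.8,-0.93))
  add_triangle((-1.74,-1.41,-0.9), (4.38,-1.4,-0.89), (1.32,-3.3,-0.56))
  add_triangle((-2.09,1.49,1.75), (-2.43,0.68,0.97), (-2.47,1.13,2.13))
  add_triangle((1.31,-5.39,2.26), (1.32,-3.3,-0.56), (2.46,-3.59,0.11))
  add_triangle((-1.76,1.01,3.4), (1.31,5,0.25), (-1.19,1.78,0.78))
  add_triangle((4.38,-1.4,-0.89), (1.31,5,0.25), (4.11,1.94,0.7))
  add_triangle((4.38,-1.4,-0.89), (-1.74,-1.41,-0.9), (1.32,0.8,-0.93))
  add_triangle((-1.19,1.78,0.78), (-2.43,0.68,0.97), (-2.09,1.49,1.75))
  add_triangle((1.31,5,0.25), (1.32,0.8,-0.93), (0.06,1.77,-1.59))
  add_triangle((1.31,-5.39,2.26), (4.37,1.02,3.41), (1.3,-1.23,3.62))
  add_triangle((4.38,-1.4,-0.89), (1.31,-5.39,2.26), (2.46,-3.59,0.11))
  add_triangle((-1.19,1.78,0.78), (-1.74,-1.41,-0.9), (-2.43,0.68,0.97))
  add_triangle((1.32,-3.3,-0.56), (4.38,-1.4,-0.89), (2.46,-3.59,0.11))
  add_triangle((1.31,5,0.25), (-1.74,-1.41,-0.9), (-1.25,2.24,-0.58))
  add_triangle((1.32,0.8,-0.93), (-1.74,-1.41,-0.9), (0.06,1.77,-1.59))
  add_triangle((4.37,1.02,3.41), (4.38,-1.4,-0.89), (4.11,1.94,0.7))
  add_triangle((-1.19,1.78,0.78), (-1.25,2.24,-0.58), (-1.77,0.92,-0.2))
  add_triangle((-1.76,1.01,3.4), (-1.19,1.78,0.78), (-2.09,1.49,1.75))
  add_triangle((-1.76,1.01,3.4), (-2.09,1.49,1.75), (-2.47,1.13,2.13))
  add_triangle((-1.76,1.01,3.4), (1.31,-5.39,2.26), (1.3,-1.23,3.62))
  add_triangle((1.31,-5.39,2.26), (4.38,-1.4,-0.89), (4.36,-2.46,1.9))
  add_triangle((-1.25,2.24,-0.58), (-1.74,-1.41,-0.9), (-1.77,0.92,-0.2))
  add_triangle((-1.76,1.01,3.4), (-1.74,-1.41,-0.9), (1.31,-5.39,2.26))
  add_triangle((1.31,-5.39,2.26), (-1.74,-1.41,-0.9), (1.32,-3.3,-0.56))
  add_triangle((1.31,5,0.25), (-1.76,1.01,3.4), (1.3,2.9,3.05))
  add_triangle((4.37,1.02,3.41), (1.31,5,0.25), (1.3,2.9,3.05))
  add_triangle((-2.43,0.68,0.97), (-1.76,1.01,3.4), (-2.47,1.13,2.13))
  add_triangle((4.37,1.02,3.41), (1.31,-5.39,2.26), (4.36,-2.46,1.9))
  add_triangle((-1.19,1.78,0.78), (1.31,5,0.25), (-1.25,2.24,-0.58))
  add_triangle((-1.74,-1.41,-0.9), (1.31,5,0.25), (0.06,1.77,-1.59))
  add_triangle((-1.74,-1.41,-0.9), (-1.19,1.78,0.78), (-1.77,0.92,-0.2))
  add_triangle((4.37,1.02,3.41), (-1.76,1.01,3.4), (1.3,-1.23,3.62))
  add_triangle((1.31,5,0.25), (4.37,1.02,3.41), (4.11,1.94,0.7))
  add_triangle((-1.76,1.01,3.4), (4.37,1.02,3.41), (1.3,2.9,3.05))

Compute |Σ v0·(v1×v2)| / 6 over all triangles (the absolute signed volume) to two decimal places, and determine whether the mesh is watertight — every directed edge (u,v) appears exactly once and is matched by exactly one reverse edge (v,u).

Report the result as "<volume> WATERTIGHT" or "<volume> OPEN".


Per-triangle v0·(v1×v2)/6:
  t1: +1.7381
  t2: +8.2610
  t3: +3.0782
  t4: +2.2149
  t5: +0.2566
  t6: +2.1226
  t7: +3.4575
  t8: +4.8464
  t9: +2.0680
  t10: +0.4248
  t11: +1.8795
  t12: +9.4266
  t13: +2.9571
  t14: +0.7002
  t15: +1.8785
  t16: +0.4794
  t17: +0.9319
  t18: +7.5001
  t19: +0.5793
  t20: +0.6067
  t21: +0.4181
  t22: +7.6619
  t23: +8.1437
  t24: +0.6295
  t25: +9.1824
  t26: +4.3304
  t27: +6.4091
  t28: +8.4200
  t29: +0.2396
  t30: +9.3669
  t31: +2.0129
  t32: +1.6380
  t33: +0.3833
  t34: +8.0274
  t35: +8.0202
  t36: +6.9208
Σ = +137.2119 → |volume| = 137.21

Directed edges: 108 total, each appears once with its reverse present → watertight.

137.21 WATERTIGHT


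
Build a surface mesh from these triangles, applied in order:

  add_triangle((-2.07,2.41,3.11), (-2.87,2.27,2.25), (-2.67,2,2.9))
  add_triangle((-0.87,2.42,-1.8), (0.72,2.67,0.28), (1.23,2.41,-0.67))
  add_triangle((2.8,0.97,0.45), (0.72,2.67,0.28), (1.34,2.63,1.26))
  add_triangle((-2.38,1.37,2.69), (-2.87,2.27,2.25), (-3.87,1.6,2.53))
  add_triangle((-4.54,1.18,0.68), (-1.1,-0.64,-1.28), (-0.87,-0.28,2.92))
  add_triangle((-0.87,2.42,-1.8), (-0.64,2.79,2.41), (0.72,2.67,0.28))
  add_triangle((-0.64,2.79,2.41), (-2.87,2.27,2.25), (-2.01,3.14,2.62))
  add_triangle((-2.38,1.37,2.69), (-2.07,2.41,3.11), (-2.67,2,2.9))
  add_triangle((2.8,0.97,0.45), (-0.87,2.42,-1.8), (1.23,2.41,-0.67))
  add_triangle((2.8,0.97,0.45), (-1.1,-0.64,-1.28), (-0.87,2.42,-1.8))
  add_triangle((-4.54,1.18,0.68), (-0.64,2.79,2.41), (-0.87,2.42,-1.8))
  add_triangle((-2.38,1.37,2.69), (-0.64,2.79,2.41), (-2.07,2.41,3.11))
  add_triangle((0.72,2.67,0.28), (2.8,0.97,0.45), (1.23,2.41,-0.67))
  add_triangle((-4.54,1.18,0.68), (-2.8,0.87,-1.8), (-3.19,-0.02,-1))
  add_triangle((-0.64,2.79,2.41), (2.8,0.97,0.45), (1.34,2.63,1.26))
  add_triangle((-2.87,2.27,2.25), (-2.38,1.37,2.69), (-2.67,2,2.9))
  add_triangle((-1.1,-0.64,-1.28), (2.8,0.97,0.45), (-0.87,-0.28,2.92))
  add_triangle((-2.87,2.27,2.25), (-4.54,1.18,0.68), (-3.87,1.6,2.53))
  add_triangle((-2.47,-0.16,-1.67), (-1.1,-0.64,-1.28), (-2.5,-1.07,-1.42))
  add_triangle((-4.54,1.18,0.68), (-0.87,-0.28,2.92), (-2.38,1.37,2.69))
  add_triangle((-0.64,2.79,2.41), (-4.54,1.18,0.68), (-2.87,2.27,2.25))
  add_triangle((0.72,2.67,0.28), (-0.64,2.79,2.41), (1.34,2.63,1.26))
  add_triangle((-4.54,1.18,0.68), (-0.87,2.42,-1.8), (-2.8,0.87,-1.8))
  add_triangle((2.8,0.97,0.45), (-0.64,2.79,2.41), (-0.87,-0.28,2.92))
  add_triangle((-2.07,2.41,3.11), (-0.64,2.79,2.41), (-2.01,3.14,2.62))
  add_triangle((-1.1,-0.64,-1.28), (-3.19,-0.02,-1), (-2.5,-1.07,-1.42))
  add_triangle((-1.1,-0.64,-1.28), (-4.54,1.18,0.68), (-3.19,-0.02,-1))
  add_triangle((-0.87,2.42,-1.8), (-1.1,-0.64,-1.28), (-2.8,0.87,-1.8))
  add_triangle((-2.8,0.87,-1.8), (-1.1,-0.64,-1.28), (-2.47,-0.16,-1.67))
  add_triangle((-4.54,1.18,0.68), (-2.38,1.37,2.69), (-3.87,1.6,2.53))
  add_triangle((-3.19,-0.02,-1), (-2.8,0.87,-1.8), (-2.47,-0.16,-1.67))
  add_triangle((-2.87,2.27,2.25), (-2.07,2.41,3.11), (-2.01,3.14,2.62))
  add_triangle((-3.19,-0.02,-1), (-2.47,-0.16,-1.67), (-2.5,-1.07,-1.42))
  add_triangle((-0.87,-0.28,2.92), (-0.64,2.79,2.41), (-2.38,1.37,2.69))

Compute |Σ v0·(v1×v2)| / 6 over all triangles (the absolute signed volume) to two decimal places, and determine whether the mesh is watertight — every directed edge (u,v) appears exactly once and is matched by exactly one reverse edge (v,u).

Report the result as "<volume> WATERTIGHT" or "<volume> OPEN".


42.37 WATERTIGHT

Per-triangle v0·(v1×v2)/6:
  t1: +0.3778
  t2: +1.1554
  t3: +1.0140
  t4: +0.6995
  t5: +2.5078
  t6: +2.7072
  t7: -0.2743
  t8: +0.1984
  t9: +0.4351
  t10: +1.6017
  t11: +7.6737
  t12: +0.0752
  t13: +1.1322
  t14: +1.5850
  t15: +1.0715
  t16: +0.1537
  t17: +0.3587
  t18: +1.4309
  t19: +0.2638
  t20: +2.4798
  t21: +0.9447
  t22: +1.2042
  t23: +3.4765
  t24: +4.2754
  t25: +0.6818
  t26: -0.3100
  t27: +0.1071
  t28: +1.1431
  t29: +0.2103
  t30: -0.0598
  t31: +0.4935
  t32: +0.7168
  t33: +0.4532
  t34: +2.3827
Σ = +42.3663 → |volume| = 42.37

Directed edges: 102 total, each appears once with its reverse present → watertight.


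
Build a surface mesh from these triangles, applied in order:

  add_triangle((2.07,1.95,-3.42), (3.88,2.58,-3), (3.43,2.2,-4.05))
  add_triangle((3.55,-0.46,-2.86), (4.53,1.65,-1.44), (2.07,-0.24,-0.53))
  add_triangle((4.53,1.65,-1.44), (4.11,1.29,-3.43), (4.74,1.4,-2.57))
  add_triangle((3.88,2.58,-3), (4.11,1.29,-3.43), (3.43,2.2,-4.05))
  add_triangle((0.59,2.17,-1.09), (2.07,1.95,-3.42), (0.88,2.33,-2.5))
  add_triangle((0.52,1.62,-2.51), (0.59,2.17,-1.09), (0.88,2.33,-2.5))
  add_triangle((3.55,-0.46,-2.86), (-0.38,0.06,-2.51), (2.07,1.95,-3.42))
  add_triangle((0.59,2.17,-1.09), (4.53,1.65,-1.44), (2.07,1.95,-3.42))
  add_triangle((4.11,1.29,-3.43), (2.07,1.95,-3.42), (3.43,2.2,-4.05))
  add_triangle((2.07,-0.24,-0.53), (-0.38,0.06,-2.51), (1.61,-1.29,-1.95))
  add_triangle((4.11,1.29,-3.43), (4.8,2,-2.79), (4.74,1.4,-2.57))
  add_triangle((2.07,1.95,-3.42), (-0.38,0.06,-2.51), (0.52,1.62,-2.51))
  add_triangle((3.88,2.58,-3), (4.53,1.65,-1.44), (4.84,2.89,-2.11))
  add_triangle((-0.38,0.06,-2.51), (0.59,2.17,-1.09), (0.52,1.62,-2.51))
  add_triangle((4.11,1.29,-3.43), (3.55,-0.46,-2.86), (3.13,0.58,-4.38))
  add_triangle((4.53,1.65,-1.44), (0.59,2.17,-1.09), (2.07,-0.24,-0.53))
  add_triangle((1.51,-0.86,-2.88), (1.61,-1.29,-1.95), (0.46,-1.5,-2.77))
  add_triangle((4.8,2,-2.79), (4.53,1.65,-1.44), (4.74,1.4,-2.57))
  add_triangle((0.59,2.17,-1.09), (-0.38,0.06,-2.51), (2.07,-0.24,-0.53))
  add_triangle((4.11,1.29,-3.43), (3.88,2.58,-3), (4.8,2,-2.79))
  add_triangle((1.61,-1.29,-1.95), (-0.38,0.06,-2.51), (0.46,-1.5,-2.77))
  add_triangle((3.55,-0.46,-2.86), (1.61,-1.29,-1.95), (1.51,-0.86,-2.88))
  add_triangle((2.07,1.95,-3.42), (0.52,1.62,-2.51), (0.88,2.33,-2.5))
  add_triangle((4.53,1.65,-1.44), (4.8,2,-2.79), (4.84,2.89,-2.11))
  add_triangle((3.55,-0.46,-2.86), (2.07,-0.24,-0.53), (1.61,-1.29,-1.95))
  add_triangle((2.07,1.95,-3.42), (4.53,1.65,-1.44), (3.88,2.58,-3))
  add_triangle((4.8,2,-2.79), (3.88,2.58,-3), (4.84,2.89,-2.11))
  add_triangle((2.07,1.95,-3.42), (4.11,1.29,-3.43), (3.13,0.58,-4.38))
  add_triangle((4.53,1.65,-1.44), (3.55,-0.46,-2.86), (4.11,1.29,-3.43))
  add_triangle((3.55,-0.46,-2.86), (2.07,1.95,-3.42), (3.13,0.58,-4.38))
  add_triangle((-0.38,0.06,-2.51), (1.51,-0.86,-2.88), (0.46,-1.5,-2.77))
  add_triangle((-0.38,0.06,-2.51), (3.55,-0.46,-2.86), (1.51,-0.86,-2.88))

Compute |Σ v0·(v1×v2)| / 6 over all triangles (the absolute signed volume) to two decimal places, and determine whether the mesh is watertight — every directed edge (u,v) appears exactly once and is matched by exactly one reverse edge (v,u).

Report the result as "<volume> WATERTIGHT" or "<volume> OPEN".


Per-triangle v0·(v1×v2)/6:
  t1: +0.6135
  t2: +1.4689
  t3: -0.3573
  t4: +1.2912
  t5: +0.5229
  t6: +0.1130
  t7: +3.6849
  t8: +3.2621
  t9: +0.2447
  t10: -1.0009
  t11: +0.5415
  t12: +0.9854
  t13: -0.9999
  t14: +0.3145
  t15: +1.9347
  t16: -0.4883
  t17: +0.5269
  t18: +0.5136
  t19: -2.0083
  t20: +1.0540
  t21: -0.7566
  t22: +0.8077
  t23: +0.4470
  t24: +0.9672
  t25: +0.7170
  t26: -0.8378
  t27: +1.0623
  t28: +2.0412
  t29: +2.5399
  t30: -1.4172
  t31: +0.9333
  t32: +1.1175
Σ = +19.8386 → |volume| = 19.84

Directed edges: 96 total, each appears once with its reverse present → watertight.

19.84 WATERTIGHT
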